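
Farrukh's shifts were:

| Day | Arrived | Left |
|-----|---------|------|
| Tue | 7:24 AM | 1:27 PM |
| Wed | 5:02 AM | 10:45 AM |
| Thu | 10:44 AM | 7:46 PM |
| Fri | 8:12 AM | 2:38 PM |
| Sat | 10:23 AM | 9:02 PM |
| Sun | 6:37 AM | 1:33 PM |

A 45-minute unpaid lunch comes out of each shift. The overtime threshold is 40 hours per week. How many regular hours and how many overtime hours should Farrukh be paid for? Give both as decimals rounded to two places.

Regular 40.00 hours, overtime 0.32 hours

Tue: 7:24 AM–1:27 PM = 6 h 3 min; less 45 min break → 5 h 18 min
Wed: 5:02 AM–10:45 AM = 5 h 43 min; less 45 min break → 4 h 58 min
Thu: 10:44 AM–7:46 PM = 9 h 2 min; less 45 min break → 8 h 17 min
Fri: 8:12 AM–2:38 PM = 6 h 26 min; less 45 min break → 5 h 41 min
Sat: 10:23 AM–9:02 PM = 10 h 39 min; less 45 min break → 9 h 54 min
Sun: 6:37 AM–1:33 PM = 6 h 56 min; less 45 min break → 6 h 11 min
Total worked: 40 h 19 min = 40.32 h.
Threshold 40 h → overtime 0 h 19 min, regular 40 h 0 min.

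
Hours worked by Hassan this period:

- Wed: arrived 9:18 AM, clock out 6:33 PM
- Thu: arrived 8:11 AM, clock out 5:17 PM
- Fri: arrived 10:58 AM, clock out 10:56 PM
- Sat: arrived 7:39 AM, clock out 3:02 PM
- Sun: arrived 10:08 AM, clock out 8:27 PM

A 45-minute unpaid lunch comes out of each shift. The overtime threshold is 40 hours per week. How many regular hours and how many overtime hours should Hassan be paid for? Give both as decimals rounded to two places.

Regular 40.00 hours, overtime 4.27 hours

Wed: 9:18 AM–6:33 PM = 9 h 15 min; less 45 min break → 8 h 30 min
Thu: 8:11 AM–5:17 PM = 9 h 6 min; less 45 min break → 8 h 21 min
Fri: 10:58 AM–10:56 PM = 11 h 58 min; less 45 min break → 11 h 13 min
Sat: 7:39 AM–3:02 PM = 7 h 23 min; less 45 min break → 6 h 38 min
Sun: 10:08 AM–8:27 PM = 10 h 19 min; less 45 min break → 9 h 34 min
Total worked: 44 h 16 min = 44.27 h.
Threshold 40 h → overtime 4 h 16 min, regular 40 h 0 min.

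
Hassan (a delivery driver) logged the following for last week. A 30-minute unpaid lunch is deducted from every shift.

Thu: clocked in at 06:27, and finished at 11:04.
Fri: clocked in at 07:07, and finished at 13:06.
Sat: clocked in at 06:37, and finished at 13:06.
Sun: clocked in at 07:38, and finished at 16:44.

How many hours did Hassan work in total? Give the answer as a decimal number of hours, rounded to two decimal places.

24.18 hours

Thu: 06:27–11:04 = 4 h 37 min; less 30 min break → 4 h 7 min
Fri: 07:07–13:06 = 5 h 59 min; less 30 min break → 5 h 29 min
Sat: 06:37–13:06 = 6 h 29 min; less 30 min break → 5 h 59 min
Sun: 07:38–16:44 = 9 h 6 min; less 30 min break → 8 h 36 min
Total: 4 h 7 min + 5 h 29 min + 5 h 59 min + 8 h 36 min = 24 h 11 min.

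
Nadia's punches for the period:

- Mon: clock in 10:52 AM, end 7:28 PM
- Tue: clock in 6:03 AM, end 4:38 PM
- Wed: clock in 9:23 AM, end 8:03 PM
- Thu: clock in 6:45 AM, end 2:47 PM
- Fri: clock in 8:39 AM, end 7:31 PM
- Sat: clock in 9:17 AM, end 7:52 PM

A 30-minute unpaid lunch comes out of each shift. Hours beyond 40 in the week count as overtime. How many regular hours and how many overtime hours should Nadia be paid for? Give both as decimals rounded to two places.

Regular 40.00 hours, overtime 16.33 hours

Mon: 10:52 AM–7:28 PM = 8 h 36 min; less 30 min break → 8 h 6 min
Tue: 6:03 AM–4:38 PM = 10 h 35 min; less 30 min break → 10 h 5 min
Wed: 9:23 AM–8:03 PM = 10 h 40 min; less 30 min break → 10 h 10 min
Thu: 6:45 AM–2:47 PM = 8 h 2 min; less 30 min break → 7 h 32 min
Fri: 8:39 AM–7:31 PM = 10 h 52 min; less 30 min break → 10 h 22 min
Sat: 9:17 AM–7:52 PM = 10 h 35 min; less 30 min break → 10 h 5 min
Total worked: 56 h 20 min = 56.33 h.
Threshold 40 h → overtime 16 h 20 min, regular 40 h 0 min.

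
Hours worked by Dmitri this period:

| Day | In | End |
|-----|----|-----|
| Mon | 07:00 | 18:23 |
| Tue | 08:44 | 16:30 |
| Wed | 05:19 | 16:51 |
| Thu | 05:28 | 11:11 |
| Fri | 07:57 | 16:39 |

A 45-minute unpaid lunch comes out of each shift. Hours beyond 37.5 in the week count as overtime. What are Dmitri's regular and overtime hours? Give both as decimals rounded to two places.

Regular 37.50 hours, overtime 3.85 hours

Mon: 07:00–18:23 = 11 h 23 min; less 45 min break → 10 h 38 min
Tue: 08:44–16:30 = 7 h 46 min; less 45 min break → 7 h 1 min
Wed: 05:19–16:51 = 11 h 32 min; less 45 min break → 10 h 47 min
Thu: 05:28–11:11 = 5 h 43 min; less 45 min break → 4 h 58 min
Fri: 07:57–16:39 = 8 h 42 min; less 45 min break → 7 h 57 min
Total worked: 41 h 21 min = 41.35 h.
Threshold 37.5 h → overtime 3 h 51 min, regular 37 h 30 min.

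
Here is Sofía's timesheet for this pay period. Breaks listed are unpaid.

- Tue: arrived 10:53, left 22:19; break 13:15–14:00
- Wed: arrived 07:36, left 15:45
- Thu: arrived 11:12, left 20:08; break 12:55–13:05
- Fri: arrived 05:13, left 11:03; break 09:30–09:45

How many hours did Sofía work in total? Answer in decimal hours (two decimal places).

Tue: 10:53–22:19 = 11 h 26 min; less 45 min break → 10 h 41 min
Wed: 07:36–15:45 = 8 h 9 min
Thu: 11:12–20:08 = 8 h 56 min; less 10 min break → 8 h 46 min
Fri: 05:13–11:03 = 5 h 50 min; less 15 min break → 5 h 35 min
Total: 10 h 41 min + 8 h 9 min + 8 h 46 min + 5 h 35 min = 33 h 11 min.

33.18 hours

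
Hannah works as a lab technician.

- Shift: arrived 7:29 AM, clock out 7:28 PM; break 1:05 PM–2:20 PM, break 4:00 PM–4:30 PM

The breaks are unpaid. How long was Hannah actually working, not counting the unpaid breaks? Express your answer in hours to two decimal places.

10.23 hours

Shift: 7:29 AM–7:28 PM = 11 h 59 min; less 105 min break → 10 h 14 min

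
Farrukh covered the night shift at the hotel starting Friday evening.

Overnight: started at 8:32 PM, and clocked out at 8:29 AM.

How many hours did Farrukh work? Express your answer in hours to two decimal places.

Overnight: 8:32 PM → midnight = 3 h 28 min; midnight → 8:29 AM = 8 h 29 min; span 11 h 57 min

11.95 hours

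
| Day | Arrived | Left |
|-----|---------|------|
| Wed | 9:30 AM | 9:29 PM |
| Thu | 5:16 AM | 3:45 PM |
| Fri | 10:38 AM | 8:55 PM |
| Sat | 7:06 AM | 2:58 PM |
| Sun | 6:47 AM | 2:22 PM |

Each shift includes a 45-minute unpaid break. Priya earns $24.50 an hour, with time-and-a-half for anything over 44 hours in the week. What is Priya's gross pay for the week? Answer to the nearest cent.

$1094.54

Wed: 9:30 AM–9:29 PM = 11 h 59 min; less 45 min break → 11 h 14 min
Thu: 5:16 AM–3:45 PM = 10 h 29 min; less 45 min break → 9 h 44 min
Fri: 10:38 AM–8:55 PM = 10 h 17 min; less 45 min break → 9 h 32 min
Sat: 7:06 AM–2:58 PM = 7 h 52 min; less 45 min break → 7 h 7 min
Sun: 6:47 AM–2:22 PM = 7 h 35 min; less 45 min break → 6 h 50 min
Total worked: 44 h 27 min = 2667 min.
Regular 44 h 0 min = 2640 min at $24.50/h; overtime 0 h 27 min = 27 min at $36.75/h.
Pay = (2640 × $24.50 + 27 × $36.75) ÷ 60 = $1094.54.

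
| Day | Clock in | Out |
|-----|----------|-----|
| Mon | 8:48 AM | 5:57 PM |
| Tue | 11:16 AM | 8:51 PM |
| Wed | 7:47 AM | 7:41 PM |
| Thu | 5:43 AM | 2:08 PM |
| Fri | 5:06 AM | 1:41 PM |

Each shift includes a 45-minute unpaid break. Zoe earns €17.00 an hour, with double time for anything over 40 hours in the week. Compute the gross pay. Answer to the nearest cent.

Mon: 8:48 AM–5:57 PM = 9 h 9 min; less 45 min break → 8 h 24 min
Tue: 11:16 AM–8:51 PM = 9 h 35 min; less 45 min break → 8 h 50 min
Wed: 7:47 AM–7:41 PM = 11 h 54 min; less 45 min break → 11 h 9 min
Thu: 5:43 AM–2:08 PM = 8 h 25 min; less 45 min break → 7 h 40 min
Fri: 5:06 AM–1:41 PM = 8 h 35 min; less 45 min break → 7 h 50 min
Total worked: 43 h 53 min = 2633 min.
Regular 40 h 0 min = 2400 min at €17.00/h; overtime 3 h 53 min = 233 min at €34.00/h.
Pay = (2400 × €17.00 + 233 × €34.00) ÷ 60 = €812.03.

€812.03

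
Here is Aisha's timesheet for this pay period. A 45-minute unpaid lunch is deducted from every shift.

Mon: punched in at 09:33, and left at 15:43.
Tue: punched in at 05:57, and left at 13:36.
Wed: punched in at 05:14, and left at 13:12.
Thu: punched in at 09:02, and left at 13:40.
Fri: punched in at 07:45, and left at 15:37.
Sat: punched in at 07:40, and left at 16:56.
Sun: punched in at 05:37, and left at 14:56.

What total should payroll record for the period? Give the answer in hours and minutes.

47 h 37 min

Mon: 09:33–15:43 = 6 h 10 min; less 45 min break → 5 h 25 min
Tue: 05:57–13:36 = 7 h 39 min; less 45 min break → 6 h 54 min
Wed: 05:14–13:12 = 7 h 58 min; less 45 min break → 7 h 13 min
Thu: 09:02–13:40 = 4 h 38 min; less 45 min break → 3 h 53 min
Fri: 07:45–15:37 = 7 h 52 min; less 45 min break → 7 h 7 min
Sat: 07:40–16:56 = 9 h 16 min; less 45 min break → 8 h 31 min
Sun: 05:37–14:56 = 9 h 19 min; less 45 min break → 8 h 34 min
Total: 5 h 25 min + 6 h 54 min + 7 h 13 min + 3 h 53 min + 7 h 7 min + 8 h 31 min + 8 h 34 min = 47 h 37 min.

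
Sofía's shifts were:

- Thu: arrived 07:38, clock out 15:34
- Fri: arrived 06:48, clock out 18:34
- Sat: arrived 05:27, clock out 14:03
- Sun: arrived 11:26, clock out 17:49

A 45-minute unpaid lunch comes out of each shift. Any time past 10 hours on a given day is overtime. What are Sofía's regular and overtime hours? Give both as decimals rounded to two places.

Regular 30.67 hours, overtime 1.02 hours

Thu: 07:38–15:34 = 7 h 56 min; less 45 min break → 7 h 11 min
Fri: 06:48–18:34 = 11 h 46 min; less 45 min break → 11 h 1 min
Sat: 05:27–14:03 = 8 h 36 min; less 45 min break → 7 h 51 min
Sun: 11:26–17:49 = 6 h 23 min; less 45 min break → 5 h 38 min
Thu reg 7 h 11 min / OT 0 h 0 min; Fri reg 10 h 0 min / OT 1 h 1 min; Sat reg 7 h 51 min / OT 0 h 0 min; Sun reg 5 h 38 min / OT 0 h 0 min.
Totals: regular 30 h 40 min, overtime 1 h 1 min.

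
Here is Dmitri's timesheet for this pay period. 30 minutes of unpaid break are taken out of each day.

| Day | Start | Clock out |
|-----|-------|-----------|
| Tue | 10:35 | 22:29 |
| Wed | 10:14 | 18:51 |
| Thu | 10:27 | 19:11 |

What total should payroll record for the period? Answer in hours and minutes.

27 h 45 min

Tue: 10:35–22:29 = 11 h 54 min; less 30 min break → 11 h 24 min
Wed: 10:14–18:51 = 8 h 37 min; less 30 min break → 8 h 7 min
Thu: 10:27–19:11 = 8 h 44 min; less 30 min break → 8 h 14 min
Total: 11 h 24 min + 8 h 7 min + 8 h 14 min = 27 h 45 min.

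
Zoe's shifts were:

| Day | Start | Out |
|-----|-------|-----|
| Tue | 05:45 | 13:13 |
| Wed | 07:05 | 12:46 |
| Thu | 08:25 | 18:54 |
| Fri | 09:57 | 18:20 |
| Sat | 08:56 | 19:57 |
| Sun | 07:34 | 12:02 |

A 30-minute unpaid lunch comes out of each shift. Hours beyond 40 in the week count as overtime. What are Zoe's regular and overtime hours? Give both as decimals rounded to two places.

Regular 40.00 hours, overtime 4.50 hours

Tue: 05:45–13:13 = 7 h 28 min; less 30 min break → 6 h 58 min
Wed: 07:05–12:46 = 5 h 41 min; less 30 min break → 5 h 11 min
Thu: 08:25–18:54 = 10 h 29 min; less 30 min break → 9 h 59 min
Fri: 09:57–18:20 = 8 h 23 min; less 30 min break → 7 h 53 min
Sat: 08:56–19:57 = 11 h 1 min; less 30 min break → 10 h 31 min
Sun: 07:34–12:02 = 4 h 28 min; less 30 min break → 3 h 58 min
Total worked: 44 h 30 min = 44.50 h.
Threshold 40 h → overtime 4 h 30 min, regular 40 h 0 min.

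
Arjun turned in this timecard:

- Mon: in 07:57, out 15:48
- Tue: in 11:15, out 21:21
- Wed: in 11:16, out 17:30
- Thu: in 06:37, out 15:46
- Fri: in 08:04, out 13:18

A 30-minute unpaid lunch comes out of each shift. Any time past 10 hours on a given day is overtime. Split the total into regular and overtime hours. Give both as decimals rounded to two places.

Regular 36.07 hours, overtime 0.00 hours

Mon: 07:57–15:48 = 7 h 51 min; less 30 min break → 7 h 21 min
Tue: 11:15–21:21 = 10 h 6 min; less 30 min break → 9 h 36 min
Wed: 11:16–17:30 = 6 h 14 min; less 30 min break → 5 h 44 min
Thu: 06:37–15:46 = 9 h 9 min; less 30 min break → 8 h 39 min
Fri: 08:04–13:18 = 5 h 14 min; less 30 min break → 4 h 44 min
Mon reg 7 h 21 min / OT 0 h 0 min; Tue reg 9 h 36 min / OT 0 h 0 min; Wed reg 5 h 44 min / OT 0 h 0 min; Thu reg 8 h 39 min / OT 0 h 0 min; Fri reg 4 h 44 min / OT 0 h 0 min.
Totals: regular 36 h 4 min, overtime 0 h 0 min.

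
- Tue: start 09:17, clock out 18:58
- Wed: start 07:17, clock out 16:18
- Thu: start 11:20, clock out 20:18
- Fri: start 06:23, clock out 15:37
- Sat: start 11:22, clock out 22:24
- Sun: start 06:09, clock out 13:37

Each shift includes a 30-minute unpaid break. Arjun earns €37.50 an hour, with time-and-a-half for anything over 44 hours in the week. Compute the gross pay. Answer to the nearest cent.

Tue: 09:17–18:58 = 9 h 41 min; less 30 min break → 9 h 11 min
Wed: 07:17–16:18 = 9 h 1 min; less 30 min break → 8 h 31 min
Thu: 11:20–20:18 = 8 h 58 min; less 30 min break → 8 h 28 min
Fri: 06:23–15:37 = 9 h 14 min; less 30 min break → 8 h 44 min
Sat: 11:22–22:24 = 11 h 2 min; less 30 min break → 10 h 32 min
Sun: 06:09–13:37 = 7 h 28 min; less 30 min break → 6 h 58 min
Total worked: 52 h 24 min = 3144 min.
Regular 44 h 0 min = 2640 min at €37.50/h; overtime 8 h 24 min = 504 min at €56.25/h.
Pay = (2640 × €37.50 + 504 × €56.25) ÷ 60 = €2122.50.

€2122.50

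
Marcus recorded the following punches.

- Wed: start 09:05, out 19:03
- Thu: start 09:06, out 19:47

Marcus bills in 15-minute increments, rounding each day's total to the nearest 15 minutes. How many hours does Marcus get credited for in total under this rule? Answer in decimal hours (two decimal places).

20.75 hours

Wed: 09:05–19:03 = 9 h 58 min → rounds to 10 h 0 min
Thu: 09:06–19:47 = 10 h 41 min → rounds to 10 h 45 min
Total credited: 20 h 45 min.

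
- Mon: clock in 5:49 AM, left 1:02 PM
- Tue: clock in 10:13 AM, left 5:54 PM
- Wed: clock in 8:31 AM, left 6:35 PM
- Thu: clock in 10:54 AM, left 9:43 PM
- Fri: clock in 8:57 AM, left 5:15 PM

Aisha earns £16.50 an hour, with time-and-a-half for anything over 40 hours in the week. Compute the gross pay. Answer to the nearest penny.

£761.06

Mon: 5:49 AM–1:02 PM = 7 h 13 min
Tue: 10:13 AM–5:54 PM = 7 h 41 min
Wed: 8:31 AM–6:35 PM = 10 h 4 min
Thu: 10:54 AM–9:43 PM = 10 h 49 min
Fri: 8:57 AM–5:15 PM = 8 h 18 min
Total worked: 44 h 5 min = 2645 min.
Regular 40 h 0 min = 2400 min at £16.50/h; overtime 4 h 5 min = 245 min at £24.75/h.
Pay = (2400 × £16.50 + 245 × £24.75) ÷ 60 = £761.06.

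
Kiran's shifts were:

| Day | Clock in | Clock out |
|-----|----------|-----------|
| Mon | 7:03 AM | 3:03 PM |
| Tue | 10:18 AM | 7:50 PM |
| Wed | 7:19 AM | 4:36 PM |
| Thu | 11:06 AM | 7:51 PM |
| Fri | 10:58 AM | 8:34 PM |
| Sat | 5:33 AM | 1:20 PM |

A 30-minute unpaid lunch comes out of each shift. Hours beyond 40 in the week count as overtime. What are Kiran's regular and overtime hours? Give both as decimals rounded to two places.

Mon: 7:03 AM–3:03 PM = 8 h 0 min; less 30 min break → 7 h 30 min
Tue: 10:18 AM–7:50 PM = 9 h 32 min; less 30 min break → 9 h 2 min
Wed: 7:19 AM–4:36 PM = 9 h 17 min; less 30 min break → 8 h 47 min
Thu: 11:06 AM–7:51 PM = 8 h 45 min; less 30 min break → 8 h 15 min
Fri: 10:58 AM–8:34 PM = 9 h 36 min; less 30 min break → 9 h 6 min
Sat: 5:33 AM–1:20 PM = 7 h 47 min; less 30 min break → 7 h 17 min
Total worked: 49 h 57 min = 49.95 h.
Threshold 40 h → overtime 9 h 57 min, regular 40 h 0 min.

Regular 40.00 hours, overtime 9.95 hours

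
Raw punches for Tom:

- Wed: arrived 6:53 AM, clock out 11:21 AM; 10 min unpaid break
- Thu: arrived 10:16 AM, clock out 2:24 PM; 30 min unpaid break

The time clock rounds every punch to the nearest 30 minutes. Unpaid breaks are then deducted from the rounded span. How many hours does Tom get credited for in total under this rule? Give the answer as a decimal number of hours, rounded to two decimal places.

7.83 hours

Wed: in 6:53 AM→7:00 AM, out 11:21 AM→11:30 AM; 4 h 30 min − 10 min = 4 h 20 min
Thu: in 10:16 AM→10:30 AM, out 2:24 PM→2:30 PM; 4 h 0 min − 30 min = 3 h 30 min
Total credited: 7 h 50 min.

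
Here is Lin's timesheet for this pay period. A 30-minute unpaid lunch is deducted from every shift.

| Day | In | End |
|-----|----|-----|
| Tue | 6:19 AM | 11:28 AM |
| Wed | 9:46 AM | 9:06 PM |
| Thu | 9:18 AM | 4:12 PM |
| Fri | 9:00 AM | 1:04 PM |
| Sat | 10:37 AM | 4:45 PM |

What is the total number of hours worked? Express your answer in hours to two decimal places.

31.08 hours

Tue: 6:19 AM–11:28 AM = 5 h 9 min; less 30 min break → 4 h 39 min
Wed: 9:46 AM–9:06 PM = 11 h 20 min; less 30 min break → 10 h 50 min
Thu: 9:18 AM–4:12 PM = 6 h 54 min; less 30 min break → 6 h 24 min
Fri: 9:00 AM–1:04 PM = 4 h 4 min; less 30 min break → 3 h 34 min
Sat: 10:37 AM–4:45 PM = 6 h 8 min; less 30 min break → 5 h 38 min
Total: 4 h 39 min + 10 h 50 min + 6 h 24 min + 3 h 34 min + 5 h 38 min = 31 h 5 min.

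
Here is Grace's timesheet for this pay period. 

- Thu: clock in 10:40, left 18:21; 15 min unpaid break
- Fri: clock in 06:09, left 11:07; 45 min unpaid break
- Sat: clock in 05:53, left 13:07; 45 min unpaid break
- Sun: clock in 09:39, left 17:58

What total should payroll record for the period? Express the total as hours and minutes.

26 h 27 min

Thu: 10:40–18:21 = 7 h 41 min; less 15 min break → 7 h 26 min
Fri: 06:09–11:07 = 4 h 58 min; less 45 min break → 4 h 13 min
Sat: 05:53–13:07 = 7 h 14 min; less 45 min break → 6 h 29 min
Sun: 09:39–17:58 = 8 h 19 min
Total: 7 h 26 min + 4 h 13 min + 6 h 29 min + 8 h 19 min = 26 h 27 min.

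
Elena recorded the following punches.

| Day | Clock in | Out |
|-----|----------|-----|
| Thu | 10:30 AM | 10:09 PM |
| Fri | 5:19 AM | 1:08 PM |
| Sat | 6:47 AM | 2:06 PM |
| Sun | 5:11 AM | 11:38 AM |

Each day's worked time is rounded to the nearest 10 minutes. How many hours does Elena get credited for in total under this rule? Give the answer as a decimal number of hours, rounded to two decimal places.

33.33 hours

Thu: 10:30 AM–10:09 PM = 11 h 39 min → rounds to 11 h 40 min
Fri: 5:19 AM–1:08 PM = 7 h 49 min → rounds to 7 h 50 min
Sat: 6:47 AM–2:06 PM = 7 h 19 min → rounds to 7 h 20 min
Sun: 5:11 AM–11:38 AM = 6 h 27 min → rounds to 6 h 30 min
Total credited: 33 h 20 min.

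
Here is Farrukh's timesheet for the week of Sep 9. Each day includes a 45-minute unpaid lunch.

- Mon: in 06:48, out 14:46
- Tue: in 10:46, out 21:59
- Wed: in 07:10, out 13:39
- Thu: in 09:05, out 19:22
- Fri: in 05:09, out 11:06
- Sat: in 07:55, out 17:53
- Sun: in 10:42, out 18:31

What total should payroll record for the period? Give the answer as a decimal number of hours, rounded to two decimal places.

54.43 hours

Mon: 06:48–14:46 = 7 h 58 min; less 45 min break → 7 h 13 min
Tue: 10:46–21:59 = 11 h 13 min; less 45 min break → 10 h 28 min
Wed: 07:10–13:39 = 6 h 29 min; less 45 min break → 5 h 44 min
Thu: 09:05–19:22 = 10 h 17 min; less 45 min break → 9 h 32 min
Fri: 05:09–11:06 = 5 h 57 min; less 45 min break → 5 h 12 min
Sat: 07:55–17:53 = 9 h 58 min; less 45 min break → 9 h 13 min
Sun: 10:42–18:31 = 7 h 49 min; less 45 min break → 7 h 4 min
Total: 7 h 13 min + 10 h 28 min + 5 h 44 min + 9 h 32 min + 5 h 12 min + 9 h 13 min + 7 h 4 min = 54 h 26 min.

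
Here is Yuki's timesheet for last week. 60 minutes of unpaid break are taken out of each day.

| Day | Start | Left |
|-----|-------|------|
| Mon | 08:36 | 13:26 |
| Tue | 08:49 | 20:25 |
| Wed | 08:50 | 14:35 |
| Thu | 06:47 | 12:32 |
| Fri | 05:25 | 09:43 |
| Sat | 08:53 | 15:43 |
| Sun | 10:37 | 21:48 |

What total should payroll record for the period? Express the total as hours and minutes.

Mon: 08:36–13:26 = 4 h 50 min; less 60 min break → 3 h 50 min
Tue: 08:49–20:25 = 11 h 36 min; less 60 min break → 10 h 36 min
Wed: 08:50–14:35 = 5 h 45 min; less 60 min break → 4 h 45 min
Thu: 06:47–12:32 = 5 h 45 min; less 60 min break → 4 h 45 min
Fri: 05:25–09:43 = 4 h 18 min; less 60 min break → 3 h 18 min
Sat: 08:53–15:43 = 6 h 50 min; less 60 min break → 5 h 50 min
Sun: 10:37–21:48 = 11 h 11 min; less 60 min break → 10 h 11 min
Total: 3 h 50 min + 10 h 36 min + 4 h 45 min + 4 h 45 min + 3 h 18 min + 5 h 50 min + 10 h 11 min = 43 h 15 min.

43 h 15 min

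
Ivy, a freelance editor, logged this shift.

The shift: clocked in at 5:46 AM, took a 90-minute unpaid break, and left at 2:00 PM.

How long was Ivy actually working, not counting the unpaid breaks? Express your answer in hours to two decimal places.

The shift: 5:46 AM–2:00 PM = 8 h 14 min; less 90 min break → 6 h 44 min

6.73 hours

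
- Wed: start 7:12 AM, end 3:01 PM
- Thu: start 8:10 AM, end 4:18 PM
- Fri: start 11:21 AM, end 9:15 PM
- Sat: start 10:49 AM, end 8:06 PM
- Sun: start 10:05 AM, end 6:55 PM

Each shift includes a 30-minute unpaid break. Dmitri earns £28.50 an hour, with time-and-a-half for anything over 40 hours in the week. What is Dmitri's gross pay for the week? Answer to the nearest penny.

Wed: 7:12 AM–3:01 PM = 7 h 49 min; less 30 min break → 7 h 19 min
Thu: 8:10 AM–4:18 PM = 8 h 8 min; less 30 min break → 7 h 38 min
Fri: 11:21 AM–9:15 PM = 9 h 54 min; less 30 min break → 9 h 24 min
Sat: 10:49 AM–8:06 PM = 9 h 17 min; less 30 min break → 8 h 47 min
Sun: 10:05 AM–6:55 PM = 8 h 50 min; less 30 min break → 8 h 20 min
Total worked: 41 h 28 min = 2488 min.
Regular 40 h 0 min = 2400 min at £28.50/h; overtime 1 h 28 min = 88 min at £42.75/h.
Pay = (2400 × £28.50 + 88 × £42.75) ÷ 60 = £1202.70.

£1202.70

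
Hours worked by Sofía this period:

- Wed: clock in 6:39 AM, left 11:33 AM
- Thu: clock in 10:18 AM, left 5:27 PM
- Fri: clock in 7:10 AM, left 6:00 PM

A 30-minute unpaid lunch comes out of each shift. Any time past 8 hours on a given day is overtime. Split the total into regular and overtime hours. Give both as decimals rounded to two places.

Wed: 6:39 AM–11:33 AM = 4 h 54 min; less 30 min break → 4 h 24 min
Thu: 10:18 AM–5:27 PM = 7 h 9 min; less 30 min break → 6 h 39 min
Fri: 7:10 AM–6:00 PM = 10 h 50 min; less 30 min break → 10 h 20 min
Wed reg 4 h 24 min / OT 0 h 0 min; Thu reg 6 h 39 min / OT 0 h 0 min; Fri reg 8 h 0 min / OT 2 h 20 min.
Totals: regular 19 h 3 min, overtime 2 h 20 min.

Regular 19.05 hours, overtime 2.33 hours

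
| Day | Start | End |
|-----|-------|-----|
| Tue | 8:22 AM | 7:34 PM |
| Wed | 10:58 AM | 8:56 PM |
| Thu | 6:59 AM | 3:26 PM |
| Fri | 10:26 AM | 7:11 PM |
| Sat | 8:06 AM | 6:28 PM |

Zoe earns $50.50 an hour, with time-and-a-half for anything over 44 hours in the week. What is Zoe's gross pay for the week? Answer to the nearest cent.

$2580.55

Tue: 8:22 AM–7:34 PM = 11 h 12 min
Wed: 10:58 AM–8:56 PM = 9 h 58 min
Thu: 6:59 AM–3:26 PM = 8 h 27 min
Fri: 10:26 AM–7:11 PM = 8 h 45 min
Sat: 8:06 AM–6:28 PM = 10 h 22 min
Total worked: 48 h 44 min = 2924 min.
Regular 44 h 0 min = 2640 min at $50.50/h; overtime 4 h 44 min = 284 min at $75.75/h.
Pay = (2640 × $50.50 + 284 × $75.75) ÷ 60 = $2580.55.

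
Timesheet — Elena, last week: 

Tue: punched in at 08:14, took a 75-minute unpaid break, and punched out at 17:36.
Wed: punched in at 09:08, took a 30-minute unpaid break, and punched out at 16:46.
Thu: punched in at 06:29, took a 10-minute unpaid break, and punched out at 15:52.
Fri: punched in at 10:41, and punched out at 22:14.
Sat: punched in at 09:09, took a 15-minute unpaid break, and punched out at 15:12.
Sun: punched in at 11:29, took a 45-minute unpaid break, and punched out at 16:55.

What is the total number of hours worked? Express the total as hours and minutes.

Tue: 08:14–17:36 = 9 h 22 min; less 75 min break → 8 h 7 min
Wed: 09:08–16:46 = 7 h 38 min; less 30 min break → 7 h 8 min
Thu: 06:29–15:52 = 9 h 23 min; less 10 min break → 9 h 13 min
Fri: 10:41–22:14 = 11 h 33 min
Sat: 09:09–15:12 = 6 h 3 min; less 15 min break → 5 h 48 min
Sun: 11:29–16:55 = 5 h 26 min; less 45 min break → 4 h 41 min
Total: 8 h 7 min + 7 h 8 min + 9 h 13 min + 11 h 33 min + 5 h 48 min + 4 h 41 min = 46 h 30 min.

46 h 30 min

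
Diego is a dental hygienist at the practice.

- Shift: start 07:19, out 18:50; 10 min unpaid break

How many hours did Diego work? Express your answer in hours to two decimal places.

11.35 hours

Shift: 07:19–18:50 = 11 h 31 min; less 10 min break → 11 h 21 min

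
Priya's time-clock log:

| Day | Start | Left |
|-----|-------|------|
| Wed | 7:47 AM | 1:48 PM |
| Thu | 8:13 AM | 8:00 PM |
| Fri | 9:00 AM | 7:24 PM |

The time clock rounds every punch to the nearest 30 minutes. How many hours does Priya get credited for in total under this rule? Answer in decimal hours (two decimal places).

Wed: in 7:47 AM→8:00 AM, out 1:48 PM→2:00 PM; 6 h 0 min
Thu: in 8:13 AM→8:00 AM, out 8:00 PM→8:00 PM; 12 h 0 min
Fri: in 9:00 AM→9:00 AM, out 7:24 PM→7:30 PM; 10 h 30 min
Total credited: 28 h 30 min.

28.50 hours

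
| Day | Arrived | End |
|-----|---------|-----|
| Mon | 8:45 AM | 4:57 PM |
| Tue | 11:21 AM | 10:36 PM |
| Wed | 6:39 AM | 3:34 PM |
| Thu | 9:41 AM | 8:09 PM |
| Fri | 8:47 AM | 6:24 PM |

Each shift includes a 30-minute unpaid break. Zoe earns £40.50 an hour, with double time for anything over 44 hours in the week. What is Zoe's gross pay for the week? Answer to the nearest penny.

Mon: 8:45 AM–4:57 PM = 8 h 12 min; less 30 min break → 7 h 42 min
Tue: 11:21 AM–10:36 PM = 11 h 15 min; less 30 min break → 10 h 45 min
Wed: 6:39 AM–3:34 PM = 8 h 55 min; less 30 min break → 8 h 25 min
Thu: 9:41 AM–8:09 PM = 10 h 28 min; less 30 min break → 9 h 58 min
Fri: 8:47 AM–6:24 PM = 9 h 37 min; less 30 min break → 9 h 7 min
Total worked: 45 h 57 min = 2757 min.
Regular 44 h 0 min = 2640 min at £40.50/h; overtime 1 h 57 min = 117 min at £81.00/h.
Pay = (2640 × £40.50 + 117 × £81.00) ÷ 60 = £1939.95.

£1939.95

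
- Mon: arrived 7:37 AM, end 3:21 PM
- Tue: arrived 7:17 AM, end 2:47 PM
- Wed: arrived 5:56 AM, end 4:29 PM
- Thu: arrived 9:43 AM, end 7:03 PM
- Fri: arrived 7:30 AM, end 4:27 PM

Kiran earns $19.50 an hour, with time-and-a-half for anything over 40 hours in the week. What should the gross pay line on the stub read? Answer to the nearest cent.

Mon: 7:37 AM–3:21 PM = 7 h 44 min
Tue: 7:17 AM–2:47 PM = 7 h 30 min
Wed: 5:56 AM–4:29 PM = 10 h 33 min
Thu: 9:43 AM–7:03 PM = 9 h 20 min
Fri: 7:30 AM–4:27 PM = 8 h 57 min
Total worked: 44 h 4 min = 2644 min.
Regular 40 h 0 min = 2400 min at $19.50/h; overtime 4 h 4 min = 244 min at $29.25/h.
Pay = (2400 × $19.50 + 244 × $29.25) ÷ 60 = $898.95.

$898.95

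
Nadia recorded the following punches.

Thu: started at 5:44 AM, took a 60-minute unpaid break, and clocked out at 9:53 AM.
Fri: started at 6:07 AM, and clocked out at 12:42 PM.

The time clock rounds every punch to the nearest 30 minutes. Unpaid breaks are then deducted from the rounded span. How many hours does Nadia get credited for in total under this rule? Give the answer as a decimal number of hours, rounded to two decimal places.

10.00 hours

Thu: in 5:44 AM→5:30 AM, out 9:53 AM→10:00 AM; 4 h 30 min − 60 min = 3 h 30 min
Fri: in 6:07 AM→6:00 AM, out 12:42 PM→12:30 PM; 6 h 30 min
Total credited: 10 h 0 min.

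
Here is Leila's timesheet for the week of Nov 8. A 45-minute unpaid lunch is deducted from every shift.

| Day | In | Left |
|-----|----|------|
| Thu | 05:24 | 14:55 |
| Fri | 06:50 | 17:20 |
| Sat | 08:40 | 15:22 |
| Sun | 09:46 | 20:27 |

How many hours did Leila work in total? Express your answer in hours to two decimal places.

34.40 hours

Thu: 05:24–14:55 = 9 h 31 min; less 45 min break → 8 h 46 min
Fri: 06:50–17:20 = 10 h 30 min; less 45 min break → 9 h 45 min
Sat: 08:40–15:22 = 6 h 42 min; less 45 min break → 5 h 57 min
Sun: 09:46–20:27 = 10 h 41 min; less 45 min break → 9 h 56 min
Total: 8 h 46 min + 9 h 45 min + 5 h 57 min + 9 h 56 min = 34 h 24 min.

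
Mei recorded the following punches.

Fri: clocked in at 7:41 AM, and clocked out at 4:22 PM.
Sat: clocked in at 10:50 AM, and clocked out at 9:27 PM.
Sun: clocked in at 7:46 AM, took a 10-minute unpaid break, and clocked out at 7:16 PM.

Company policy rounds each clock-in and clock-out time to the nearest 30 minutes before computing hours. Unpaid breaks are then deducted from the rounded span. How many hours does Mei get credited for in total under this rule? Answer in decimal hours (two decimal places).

Fri: in 7:41 AM→7:30 AM, out 4:22 PM→4:30 PM; 9 h 0 min
Sat: in 10:50 AM→11:00 AM, out 9:27 PM→9:30 PM; 10 h 30 min
Sun: in 7:46 AM→8:00 AM, out 7:16 PM→7:30 PM; 11 h 30 min − 10 min = 11 h 20 min
Total credited: 30 h 50 min.

30.83 hours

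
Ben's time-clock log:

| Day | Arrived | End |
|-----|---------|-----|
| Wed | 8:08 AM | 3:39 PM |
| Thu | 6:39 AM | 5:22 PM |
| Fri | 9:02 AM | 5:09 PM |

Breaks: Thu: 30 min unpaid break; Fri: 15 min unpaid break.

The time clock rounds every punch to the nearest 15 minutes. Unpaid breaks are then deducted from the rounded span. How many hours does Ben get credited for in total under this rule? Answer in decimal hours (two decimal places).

Wed: in 8:08 AM→8:15 AM, out 3:39 PM→3:45 PM; 7 h 30 min
Thu: in 6:39 AM→6:45 AM, out 5:22 PM→5:15 PM; 10 h 30 min − 30 min = 10 h 0 min
Fri: in 9:02 AM→9:00 AM, out 5:09 PM→5:15 PM; 8 h 15 min − 15 min = 8 h 0 min
Total credited: 25 h 30 min.

25.50 hours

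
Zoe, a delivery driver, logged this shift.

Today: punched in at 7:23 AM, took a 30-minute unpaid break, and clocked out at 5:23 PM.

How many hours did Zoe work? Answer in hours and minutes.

9 h 30 min

Today: 7:23 AM–5:23 PM = 10 h 0 min; less 30 min break → 9 h 30 min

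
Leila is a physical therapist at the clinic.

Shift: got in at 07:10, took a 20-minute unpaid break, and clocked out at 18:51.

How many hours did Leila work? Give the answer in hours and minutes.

Shift: 07:10–18:51 = 11 h 41 min; less 20 min break → 11 h 21 min

11 h 21 min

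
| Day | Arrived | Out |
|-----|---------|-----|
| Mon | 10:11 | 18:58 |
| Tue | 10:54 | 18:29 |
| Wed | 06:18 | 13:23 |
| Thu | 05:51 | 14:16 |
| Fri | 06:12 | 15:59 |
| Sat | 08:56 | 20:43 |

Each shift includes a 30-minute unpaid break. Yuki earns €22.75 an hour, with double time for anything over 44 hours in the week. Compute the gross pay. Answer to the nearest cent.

€1293.72

Mon: 10:11–18:58 = 8 h 47 min; less 30 min break → 8 h 17 min
Tue: 10:54–18:29 = 7 h 35 min; less 30 min break → 7 h 5 min
Wed: 06:18–13:23 = 7 h 5 min; less 30 min break → 6 h 35 min
Thu: 05:51–14:16 = 8 h 25 min; less 30 min break → 7 h 55 min
Fri: 06:12–15:59 = 9 h 47 min; less 30 min break → 9 h 17 min
Sat: 08:56–20:43 = 11 h 47 min; less 30 min break → 11 h 17 min
Total worked: 50 h 26 min = 3026 min.
Regular 44 h 0 min = 2640 min at €22.75/h; overtime 6 h 26 min = 386 min at €45.50/h.
Pay = (2640 × €22.75 + 386 × €45.50) ÷ 60 = €1293.72.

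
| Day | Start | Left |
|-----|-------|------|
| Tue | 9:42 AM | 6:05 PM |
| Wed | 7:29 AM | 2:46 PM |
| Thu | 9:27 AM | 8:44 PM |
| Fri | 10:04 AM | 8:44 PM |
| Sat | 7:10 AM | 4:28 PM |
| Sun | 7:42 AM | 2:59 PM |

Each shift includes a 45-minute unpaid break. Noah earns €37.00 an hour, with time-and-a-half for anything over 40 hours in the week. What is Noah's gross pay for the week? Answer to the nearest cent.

Tue: 9:42 AM–6:05 PM = 8 h 23 min; less 45 min break → 7 h 38 min
Wed: 7:29 AM–2:46 PM = 7 h 17 min; less 45 min break → 6 h 32 min
Thu: 9:27 AM–8:44 PM = 11 h 17 min; less 45 min break → 10 h 32 min
Fri: 10:04 AM–8:44 PM = 10 h 40 min; less 45 min break → 9 h 55 min
Sat: 7:10 AM–4:28 PM = 9 h 18 min; less 45 min break → 8 h 33 min
Sun: 7:42 AM–2:59 PM = 7 h 17 min; less 45 min break → 6 h 32 min
Total worked: 49 h 42 min = 2982 min.
Regular 40 h 0 min = 2400 min at €37.00/h; overtime 9 h 42 min = 582 min at €55.50/h.
Pay = (2400 × €37.00 + 582 × €55.50) ÷ 60 = €2018.35.

€2018.35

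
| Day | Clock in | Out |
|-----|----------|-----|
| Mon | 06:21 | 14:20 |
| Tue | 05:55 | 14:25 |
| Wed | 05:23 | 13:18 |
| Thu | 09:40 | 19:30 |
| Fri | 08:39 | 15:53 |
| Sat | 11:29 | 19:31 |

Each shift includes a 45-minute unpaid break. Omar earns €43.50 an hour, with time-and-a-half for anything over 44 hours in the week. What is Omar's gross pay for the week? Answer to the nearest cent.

Mon: 06:21–14:20 = 7 h 59 min; less 45 min break → 7 h 14 min
Tue: 05:55–14:25 = 8 h 30 min; less 45 min break → 7 h 45 min
Wed: 05:23–13:18 = 7 h 55 min; less 45 min break → 7 h 10 min
Thu: 09:40–19:30 = 9 h 50 min; less 45 min break → 9 h 5 min
Fri: 08:39–15:53 = 7 h 14 min; less 45 min break → 6 h 29 min
Sat: 11:29–19:31 = 8 h 2 min; less 45 min break → 7 h 17 min
Total worked: 45 h 0 min = 2700 min.
Regular 44 h 0 min = 2640 min at €43.50/h; overtime 1 h 0 min = 60 min at €65.25/h.
Pay = (2640 × €43.50 + 60 × €65.25) ÷ 60 = €1979.25.

€1979.25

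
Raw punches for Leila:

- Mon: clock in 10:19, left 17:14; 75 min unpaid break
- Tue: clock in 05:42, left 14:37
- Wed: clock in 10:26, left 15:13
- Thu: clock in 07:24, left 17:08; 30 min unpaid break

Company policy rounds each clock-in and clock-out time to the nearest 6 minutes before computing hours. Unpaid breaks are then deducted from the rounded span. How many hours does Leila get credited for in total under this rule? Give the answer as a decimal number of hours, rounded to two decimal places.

28.55 hours

Mon: in 10:19→10:18, out 17:14→17:12; 6 h 54 min − 75 min = 5 h 39 min
Tue: in 05:42→05:42, out 14:37→14:36; 8 h 54 min
Wed: in 10:26→10:24, out 15:13→15:12; 4 h 48 min
Thu: in 07:24→07:24, out 17:08→17:06; 9 h 42 min − 30 min = 9 h 12 min
Total credited: 28 h 33 min.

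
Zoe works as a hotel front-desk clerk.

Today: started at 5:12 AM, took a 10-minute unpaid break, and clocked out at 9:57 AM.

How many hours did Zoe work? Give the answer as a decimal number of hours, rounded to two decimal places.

Today: 5:12 AM–9:57 AM = 4 h 45 min; less 10 min break → 4 h 35 min

4.58 hours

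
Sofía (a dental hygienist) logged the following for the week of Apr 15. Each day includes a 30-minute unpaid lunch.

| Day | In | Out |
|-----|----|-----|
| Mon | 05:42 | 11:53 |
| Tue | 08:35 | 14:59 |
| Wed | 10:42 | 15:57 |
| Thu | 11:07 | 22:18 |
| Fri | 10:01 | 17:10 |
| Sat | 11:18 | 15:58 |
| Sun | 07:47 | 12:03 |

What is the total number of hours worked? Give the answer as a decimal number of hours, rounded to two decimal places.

41.60 hours

Mon: 05:42–11:53 = 6 h 11 min; less 30 min break → 5 h 41 min
Tue: 08:35–14:59 = 6 h 24 min; less 30 min break → 5 h 54 min
Wed: 10:42–15:57 = 5 h 15 min; less 30 min break → 4 h 45 min
Thu: 11:07–22:18 = 11 h 11 min; less 30 min break → 10 h 41 min
Fri: 10:01–17:10 = 7 h 9 min; less 30 min break → 6 h 39 min
Sat: 11:18–15:58 = 4 h 40 min; less 30 min break → 4 h 10 min
Sun: 07:47–12:03 = 4 h 16 min; less 30 min break → 3 h 46 min
Total: 5 h 41 min + 5 h 54 min + 4 h 45 min + 10 h 41 min + 6 h 39 min + 4 h 10 min + 3 h 46 min = 41 h 36 min.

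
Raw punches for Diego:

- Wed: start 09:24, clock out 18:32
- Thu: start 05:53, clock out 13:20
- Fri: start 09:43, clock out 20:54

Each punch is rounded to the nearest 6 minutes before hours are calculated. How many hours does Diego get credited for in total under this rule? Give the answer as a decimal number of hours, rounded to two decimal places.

27.70 hours

Wed: in 09:24→09:24, out 18:32→18:30; 9 h 6 min
Thu: in 05:53→05:54, out 13:20→13:18; 7 h 24 min
Fri: in 09:43→09:42, out 20:54→20:54; 11 h 12 min
Total credited: 27 h 42 min.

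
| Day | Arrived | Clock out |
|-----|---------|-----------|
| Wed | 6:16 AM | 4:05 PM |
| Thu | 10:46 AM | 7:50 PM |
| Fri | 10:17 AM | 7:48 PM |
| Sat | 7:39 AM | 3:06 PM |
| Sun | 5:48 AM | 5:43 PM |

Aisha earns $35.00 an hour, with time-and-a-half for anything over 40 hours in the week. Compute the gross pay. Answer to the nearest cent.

$1807.75

Wed: 6:16 AM–4:05 PM = 9 h 49 min
Thu: 10:46 AM–7:50 PM = 9 h 4 min
Fri: 10:17 AM–7:48 PM = 9 h 31 min
Sat: 7:39 AM–3:06 PM = 7 h 27 min
Sun: 5:48 AM–5:43 PM = 11 h 55 min
Total worked: 47 h 46 min = 2866 min.
Regular 40 h 0 min = 2400 min at $35.00/h; overtime 7 h 46 min = 466 min at $52.50/h.
Pay = (2400 × $35.00 + 466 × $52.50) ÷ 60 = $1807.75.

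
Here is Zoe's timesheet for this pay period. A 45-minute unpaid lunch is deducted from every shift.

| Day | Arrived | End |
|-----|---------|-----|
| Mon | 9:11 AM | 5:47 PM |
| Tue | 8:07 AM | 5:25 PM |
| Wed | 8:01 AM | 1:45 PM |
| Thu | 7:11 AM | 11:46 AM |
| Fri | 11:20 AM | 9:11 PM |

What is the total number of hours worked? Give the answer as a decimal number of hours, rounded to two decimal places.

Mon: 9:11 AM–5:47 PM = 8 h 36 min; less 45 min break → 7 h 51 min
Tue: 8:07 AM–5:25 PM = 9 h 18 min; less 45 min break → 8 h 33 min
Wed: 8:01 AM–1:45 PM = 5 h 44 min; less 45 min break → 4 h 59 min
Thu: 7:11 AM–11:46 AM = 4 h 35 min; less 45 min break → 3 h 50 min
Fri: 11:20 AM–9:11 PM = 9 h 51 min; less 45 min break → 9 h 6 min
Total: 7 h 51 min + 8 h 33 min + 4 h 59 min + 3 h 50 min + 9 h 6 min = 34 h 19 min.

34.32 hours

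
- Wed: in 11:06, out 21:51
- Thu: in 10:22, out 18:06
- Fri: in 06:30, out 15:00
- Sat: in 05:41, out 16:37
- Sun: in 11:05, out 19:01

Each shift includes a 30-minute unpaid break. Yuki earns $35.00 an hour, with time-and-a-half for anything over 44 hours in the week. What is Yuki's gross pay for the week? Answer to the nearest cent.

$1517.25

Wed: 11:06–21:51 = 10 h 45 min; less 30 min break → 10 h 15 min
Thu: 10:22–18:06 = 7 h 44 min; less 30 min break → 7 h 14 min
Fri: 06:30–15:00 = 8 h 30 min; less 30 min break → 8 h 0 min
Sat: 05:41–16:37 = 10 h 56 min; less 30 min break → 10 h 26 min
Sun: 11:05–19:01 = 7 h 56 min; less 30 min break → 7 h 26 min
Total worked: 43 h 21 min = 2601 min.
Regular 43 h 21 min = 2601 min at $35.00/h; overtime 0 h 0 min = 0 min at $52.50/h.
Pay = (2601 × $35.00 + 0 × $52.50) ÷ 60 = $1517.25.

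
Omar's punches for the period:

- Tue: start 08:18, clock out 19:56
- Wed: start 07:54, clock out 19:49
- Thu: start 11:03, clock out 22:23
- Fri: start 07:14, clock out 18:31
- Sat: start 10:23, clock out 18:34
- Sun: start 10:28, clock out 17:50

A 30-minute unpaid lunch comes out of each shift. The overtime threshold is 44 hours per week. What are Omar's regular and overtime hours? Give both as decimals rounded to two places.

Regular 44.00 hours, overtime 14.72 hours

Tue: 08:18–19:56 = 11 h 38 min; less 30 min break → 11 h 8 min
Wed: 07:54–19:49 = 11 h 55 min; less 30 min break → 11 h 25 min
Thu: 11:03–22:23 = 11 h 20 min; less 30 min break → 10 h 50 min
Fri: 07:14–18:31 = 11 h 17 min; less 30 min break → 10 h 47 min
Sat: 10:23–18:34 = 8 h 11 min; less 30 min break → 7 h 41 min
Sun: 10:28–17:50 = 7 h 22 min; less 30 min break → 6 h 52 min
Total worked: 58 h 43 min = 58.72 h.
Threshold 44 h → overtime 14 h 43 min, regular 44 h 0 min.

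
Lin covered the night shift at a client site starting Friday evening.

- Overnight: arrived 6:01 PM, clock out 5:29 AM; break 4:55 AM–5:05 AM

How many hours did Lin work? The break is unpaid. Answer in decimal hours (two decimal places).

11.30 hours

Overnight: 6:01 PM → midnight = 5 h 59 min; midnight → 5:29 AM = 5 h 29 min; span 11 h 28 min; less 10 min break → 11 h 18 min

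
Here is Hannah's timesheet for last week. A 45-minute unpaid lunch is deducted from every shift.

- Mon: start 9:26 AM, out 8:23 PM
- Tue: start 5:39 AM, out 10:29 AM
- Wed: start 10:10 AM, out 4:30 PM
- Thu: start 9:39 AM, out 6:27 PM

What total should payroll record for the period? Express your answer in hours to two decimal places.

Mon: 9:26 AM–8:23 PM = 10 h 57 min; less 45 min break → 10 h 12 min
Tue: 5:39 AM–10:29 AM = 4 h 50 min; less 45 min break → 4 h 5 min
Wed: 10:10 AM–4:30 PM = 6 h 20 min; less 45 min break → 5 h 35 min
Thu: 9:39 AM–6:27 PM = 8 h 48 min; less 45 min break → 8 h 3 min
Total: 10 h 12 min + 4 h 5 min + 5 h 35 min + 8 h 3 min = 27 h 55 min.

27.92 hours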